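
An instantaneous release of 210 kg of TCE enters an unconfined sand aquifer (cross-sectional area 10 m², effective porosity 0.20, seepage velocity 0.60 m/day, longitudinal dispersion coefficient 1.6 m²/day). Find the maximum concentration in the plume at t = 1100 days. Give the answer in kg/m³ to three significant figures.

0.706 kg/m³

The peak of an instantaneous 1D plume sits at x = vt; there the Gaussian factor is 1 and C_max = M/(n_e·A·√(4πDt)), where n_e·A is the pore area the mass is dissolved in.
√(4πDt) = √(4π × 1.6 × 1100) = 148.7 m, so C_max = 210/(0.20 × 10 × 148.7) = 0.706 kg/m³.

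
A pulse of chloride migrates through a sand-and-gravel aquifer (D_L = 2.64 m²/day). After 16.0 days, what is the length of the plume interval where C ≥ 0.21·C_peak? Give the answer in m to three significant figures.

32.5 m

The plume is Gaussian with σ = √(2Dt) = √(2 × 2.64 × 16.0) = 9.191 m.
C/C_peak = exp(−Δx²/(2σ²)) = 0.21 ⇒ Δx = σ·√(−2 ln 0.21) = 9.191 × 1.767 = 16.24 m.
Width = 2Δx = 32.5 m.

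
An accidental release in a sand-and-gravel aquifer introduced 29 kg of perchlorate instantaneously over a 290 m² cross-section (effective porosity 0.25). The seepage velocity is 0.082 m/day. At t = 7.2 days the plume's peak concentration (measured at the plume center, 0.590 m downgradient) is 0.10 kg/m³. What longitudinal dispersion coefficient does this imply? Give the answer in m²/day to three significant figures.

0.177 m²/day

At the plume center C_max = M/(n_e·A·√(4πDt)), so D = M²/(4πt·(n_e·A·C_max)²).
n_e·A·C_max = 0.25 × 290 × 0.10 = 7.250 kg/m.
D = 29²/(4π × 7.2 × 7.250²) = 0.177 m²/day.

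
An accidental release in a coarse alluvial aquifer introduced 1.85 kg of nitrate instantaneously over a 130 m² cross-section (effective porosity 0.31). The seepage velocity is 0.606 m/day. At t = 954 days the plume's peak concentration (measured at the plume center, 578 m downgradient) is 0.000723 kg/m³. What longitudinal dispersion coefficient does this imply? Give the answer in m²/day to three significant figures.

At the plume center C_max = M/(n_e·A·√(4πDt)), so D = M²/(4πt·(n_e·A·C_max)²).
n_e·A·C_max = 0.31 × 130 × 0.000723 = 0.02914 kg/m.
D = 1.85²/(4π × 954 × 0.02914²) = 0.336 m²/day.

0.336 m²/day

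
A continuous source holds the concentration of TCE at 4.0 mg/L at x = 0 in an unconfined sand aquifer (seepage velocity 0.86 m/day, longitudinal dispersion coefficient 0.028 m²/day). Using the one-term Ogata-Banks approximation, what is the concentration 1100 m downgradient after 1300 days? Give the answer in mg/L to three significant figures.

3.93 mg/L

For a continuous step input, C/C₀ ≈ ½·erfc((x−vt)/(2√(Dt))).
vt = 0.86 × 1300 = 1118 m and 2√(Dt) = 2√(0.028 × 1300) = 12.07 m.
Argument (x−vt)/(2√(Dt)) = (1100 − 1118)/12.07 = -1.491; ½·erfc(-1.491) = 0.9825.
C = 4.0 × 0.9825 = 3.93 mg/L.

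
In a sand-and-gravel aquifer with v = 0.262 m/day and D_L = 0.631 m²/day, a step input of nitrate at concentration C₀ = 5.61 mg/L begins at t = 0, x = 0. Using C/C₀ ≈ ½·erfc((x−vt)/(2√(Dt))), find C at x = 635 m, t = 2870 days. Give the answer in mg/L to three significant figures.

5.46 mg/L

For a continuous step input, C/C₀ ≈ ½·erfc((x−vt)/(2√(Dt))).
vt = 0.262 × 2870 = 751.94 m and 2√(Dt) = 2√(0.631 × 2870) = 85.11 m.
Argument (x−vt)/(2√(Dt)) = (635 − 751.94)/85.11 = -1.374; ½·erfc(-1.374) = 0.9740.
C = 5.61 × 0.9740 = 5.46 mg/L.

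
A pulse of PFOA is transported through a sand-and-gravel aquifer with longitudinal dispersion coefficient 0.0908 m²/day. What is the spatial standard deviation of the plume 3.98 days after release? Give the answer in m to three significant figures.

0.850 m

Dispersive spreading gives a Gaussian with σ² = 2Dt; advection only shifts the center.
σ = √(2 × 0.0908 × 3.98) = 0.850 m.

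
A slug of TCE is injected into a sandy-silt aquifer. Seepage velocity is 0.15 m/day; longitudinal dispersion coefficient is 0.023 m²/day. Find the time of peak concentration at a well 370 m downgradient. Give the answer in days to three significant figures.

For the 1D instantaneous-source solution, setting ∂C/∂t = 0 at fixed x gives v²t² + 2Dt − x² = 0, so t = (√(D² + v²x²) − D)/v².
√(D² + v²x²) = √(0.023² + 0.15² × 370²) = 55.50; v² = 0.0225.
t = (55.50 − 0.023)/0.0225 = 2470 days (vs. the pure-advection estimate x/v = 2470 d).

2470 days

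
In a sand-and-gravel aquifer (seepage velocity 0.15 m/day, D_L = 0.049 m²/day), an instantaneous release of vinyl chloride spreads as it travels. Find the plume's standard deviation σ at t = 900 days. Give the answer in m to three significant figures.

Dispersive spreading gives a Gaussian with σ² = 2Dt; advection only shifts the center.
σ = √(2 × 0.049 × 900) = 9.39 m.

9.39 m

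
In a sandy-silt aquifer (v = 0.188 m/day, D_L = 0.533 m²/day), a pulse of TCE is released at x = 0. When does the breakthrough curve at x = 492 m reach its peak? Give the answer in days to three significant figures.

2600 days

For the 1D instantaneous-source solution, setting ∂C/∂t = 0 at fixed x gives v²t² + 2Dt − x² = 0, so t = (√(D² + v²x²) − D)/v².
√(D² + v²x²) = √(0.533² + 0.188² × 492²) = 92.50; v² = 0.035344.
t = (92.50 − 0.533)/0.035344 = 2600 days (vs. the pure-advection estimate x/v = 2620 d).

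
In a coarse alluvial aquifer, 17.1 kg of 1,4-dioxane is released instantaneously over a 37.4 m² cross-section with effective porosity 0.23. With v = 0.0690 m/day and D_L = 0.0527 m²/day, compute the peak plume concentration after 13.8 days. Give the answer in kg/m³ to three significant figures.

The peak of an instantaneous 1D plume sits at x = vt; there the Gaussian factor is 1 and C_max = M/(n_e·A·√(4πDt)), where n_e·A is the pore area the mass is dissolved in.
√(4πDt) = √(4π × 0.0527 × 13.8) = 3.023 m, so C_max = 17.1/(0.23 × 37.4 × 3.023) = 0.658 kg/m³.

0.658 kg/m³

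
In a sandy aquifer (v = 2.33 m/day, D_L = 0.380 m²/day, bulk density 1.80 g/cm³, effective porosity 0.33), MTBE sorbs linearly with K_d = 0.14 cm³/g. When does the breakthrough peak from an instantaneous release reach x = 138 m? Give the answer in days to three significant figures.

Retardation factor R = 1 + ρ_b·K_d/n = 1 + 1.80 × 0.14/0.33 = 1.764.
Sorption retards both mechanisms: v_R = v/R = 1.321 m/day, D_R = D/R = 0.2154 m²/day.
Peak time from v_R²t² + 2D_R t − x² = 0: t = (√(D_R² + v_R²x²) − D_R)/v_R².
√(D_R² + v_R²x²) = √(0.2154² + 1.321² × 138²) = 182.3; v_R² = 1.745.
t = (182.3 − 0.2154)/1.745 = 104 days.

104 days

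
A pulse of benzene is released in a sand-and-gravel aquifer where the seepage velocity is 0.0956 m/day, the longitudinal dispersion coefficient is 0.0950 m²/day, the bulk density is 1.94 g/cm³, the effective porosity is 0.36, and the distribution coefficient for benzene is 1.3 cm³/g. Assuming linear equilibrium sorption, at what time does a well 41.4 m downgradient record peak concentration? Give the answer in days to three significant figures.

3380 days

Retardation factor R = 1 + ρ_b·K_d/n = 1 + 1.94 × 1.3/0.36 = 8.006.
Sorption retards both mechanisms: v_R = v/R = 0.01194 m/day, D_R = D/R = 0.01187 m²/day.
Peak time from v_R²t² + 2D_R t − x² = 0: t = (√(D_R² + v_R²x²) − D_R)/v_R².
√(D_R² + v_R²x²) = √(0.01187² + 0.01194² × 41.4²) = 0.4945; v_R² = 0.0001426.
t = (0.4945 − 0.01187)/0.0001426 = 3380 days.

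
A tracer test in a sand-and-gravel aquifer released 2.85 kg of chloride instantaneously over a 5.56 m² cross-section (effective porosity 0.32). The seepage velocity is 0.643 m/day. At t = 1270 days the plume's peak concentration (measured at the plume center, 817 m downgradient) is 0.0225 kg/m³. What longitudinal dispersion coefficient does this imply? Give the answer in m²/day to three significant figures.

0.318 m²/day

At the plume center C_max = M/(n_e·A·√(4πDt)), so D = M²/(4πt·(n_e·A·C_max)²).
n_e·A·C_max = 0.32 × 5.56 × 0.0225 = 0.04003 kg/m.
D = 2.85²/(4π × 1270 × 0.04003²) = 0.318 m²/day.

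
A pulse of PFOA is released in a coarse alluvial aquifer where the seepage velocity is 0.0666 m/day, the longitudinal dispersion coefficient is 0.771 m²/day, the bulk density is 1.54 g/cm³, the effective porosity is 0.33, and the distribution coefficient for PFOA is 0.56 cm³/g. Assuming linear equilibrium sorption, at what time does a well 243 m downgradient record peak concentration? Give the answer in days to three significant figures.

Retardation factor R = 1 + ρ_b·K_d/n = 1 + 1.54 × 0.56/0.33 = 3.613.
Sorption retards both mechanisms: v_R = v/R = 0.01843 m/day, D_R = D/R = 0.2134 m²/day.
Peak time from v_R²t² + 2D_R t − x² = 0: t = (√(D_R² + v_R²x²) − D_R)/v_R².
√(D_R² + v_R²x²) = √(0.2134² + 0.01843² × 243²) = 4.484; v_R² = 0.0003397.
t = (4.484 − 0.2134)/0.0003397 = 12600 days.

12600 days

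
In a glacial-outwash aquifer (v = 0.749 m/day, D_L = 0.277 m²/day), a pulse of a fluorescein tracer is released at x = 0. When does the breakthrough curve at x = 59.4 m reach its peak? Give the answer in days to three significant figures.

78.8 days

For the 1D instantaneous-source solution, setting ∂C/∂t = 0 at fixed x gives v²t² + 2Dt − x² = 0, so t = (√(D² + v²x²) − D)/v².
√(D² + v²x²) = √(0.277² + 0.749² × 59.4²) = 44.49; v² = 0.561001.
t = (44.49 − 0.277)/0.561001 = 78.8 days (vs. the pure-advection estimate x/v = 79.3 d).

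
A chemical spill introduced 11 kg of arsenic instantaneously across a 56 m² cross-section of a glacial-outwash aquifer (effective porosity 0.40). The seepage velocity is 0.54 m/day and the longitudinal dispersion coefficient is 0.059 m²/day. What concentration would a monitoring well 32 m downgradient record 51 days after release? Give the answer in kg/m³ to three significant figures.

For an instantaneous plane source, C(x,t) = M/(n_e·A·√(4πDt)) · exp(−(x−vt)²/(4Dt)), with n_e·A the pore (flow) area.
Plume center vt = 0.54 × 51 = 27.54 m, so the well at 32 m is 4.46 m downgradient of the peak.
√(4πDt) = 6.149 m, giving peak height M/(n_e·A·√(4πDt)) = 11/(0.40 × 56 × 6.149) = 0.07986 kg/m³.
(x−vt)²/(4Dt) = (4.46)²/(4 × 0.059 × 51) = 1.653; exp(−1.653) = 0.1915.
C = 0.07986 × 0.1915 = 0.0153 kg/m³.

0.0153 kg/m³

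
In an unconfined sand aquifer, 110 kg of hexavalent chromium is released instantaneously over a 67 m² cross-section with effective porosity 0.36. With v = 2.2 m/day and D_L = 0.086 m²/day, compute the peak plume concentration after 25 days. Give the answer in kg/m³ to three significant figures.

0.877 kg/m³

The peak of an instantaneous 1D plume sits at x = vt; there the Gaussian factor is 1 and C_max = M/(n_e·A·√(4πDt)), where n_e·A is the pore area the mass is dissolved in.
√(4πDt) = √(4π × 0.086 × 25) = 5.198 m, so C_max = 110/(0.36 × 67 × 5.198) = 0.877 kg/m³.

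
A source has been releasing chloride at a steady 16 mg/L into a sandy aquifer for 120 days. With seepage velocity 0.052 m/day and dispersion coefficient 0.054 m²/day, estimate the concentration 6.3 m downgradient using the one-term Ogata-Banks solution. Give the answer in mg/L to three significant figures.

7.89 mg/L

For a continuous step input, C/C₀ ≈ ½·erfc((x−vt)/(2√(Dt))).
vt = 0.052 × 120 = 6.24 m and 2√(Dt) = 2√(0.054 × 120) = 5.091 m.
Argument (x−vt)/(2√(Dt)) = (6.3 − 6.24)/5.091 = 0.01179; ½·erfc(0.01179) = 0.4933.
C = 16 × 0.4933 = 7.89 mg/L.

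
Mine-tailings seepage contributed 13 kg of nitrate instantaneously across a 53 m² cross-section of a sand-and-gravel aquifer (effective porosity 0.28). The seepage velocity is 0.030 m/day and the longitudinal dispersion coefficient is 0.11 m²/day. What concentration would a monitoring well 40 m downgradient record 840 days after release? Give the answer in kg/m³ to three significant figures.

For an instantaneous plane source, C(x,t) = M/(n_e·A·√(4πDt)) · exp(−(x−vt)²/(4Dt)), with n_e·A the pore (flow) area.
Plume center vt = 0.030 × 840 = 25.2 m, so the well at 40 m is 14.8 m downgradient of the peak.
√(4πDt) = 34.08 m, giving peak height M/(n_e·A·√(4πDt)) = 13/(0.28 × 53 × 34.08) = 0.02570 kg/m³.
(x−vt)²/(4Dt) = (14.8)²/(4 × 0.11 × 840) = 0.5926; exp(−0.5926) = 0.5529.
C = 0.02570 × 0.5529 = 0.0142 kg/m³.

0.0142 kg/m³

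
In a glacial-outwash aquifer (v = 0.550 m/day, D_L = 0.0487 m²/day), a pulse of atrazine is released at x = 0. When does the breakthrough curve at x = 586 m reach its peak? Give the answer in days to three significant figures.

1070 days

For the 1D instantaneous-source solution, setting ∂C/∂t = 0 at fixed x gives v²t² + 2Dt − x² = 0, so t = (√(D² + v²x²) − D)/v².
√(D² + v²x²) = √(0.0487² + 0.550² × 586²) = 322.3; v² = 0.3025.
t = (322.3 − 0.0487)/0.3025 = 1070 days (vs. the pure-advection estimate x/v = 1070 d).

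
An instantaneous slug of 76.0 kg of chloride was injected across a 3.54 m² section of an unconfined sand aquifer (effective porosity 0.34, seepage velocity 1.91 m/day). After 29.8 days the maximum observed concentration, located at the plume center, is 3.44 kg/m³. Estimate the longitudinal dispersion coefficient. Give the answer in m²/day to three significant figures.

At the plume center C_max = M/(n_e·A·√(4πDt)), so D = M²/(4πt·(n_e·A·C_max)²).
n_e·A·C_max = 0.34 × 3.54 × 3.44 = 4.140 kg/m.
D = 76.0²/(4π × 29.8 × 4.140²) = 0.900 m²/day.

0.900 m²/day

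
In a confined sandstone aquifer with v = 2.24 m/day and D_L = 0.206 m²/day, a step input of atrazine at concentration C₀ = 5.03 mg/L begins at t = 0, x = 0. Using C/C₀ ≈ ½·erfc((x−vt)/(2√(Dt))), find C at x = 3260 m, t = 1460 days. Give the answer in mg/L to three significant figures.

3.34 mg/L

For a continuous step input, C/C₀ ≈ ½·erfc((x−vt)/(2√(Dt))).
vt = 2.24 × 1460 = 3270.4 m and 2√(Dt) = 2√(0.206 × 1460) = 34.68 m.
Argument (x−vt)/(2√(Dt)) = (3260 − 3270.4)/34.68 = -0.2999; ½·erfc(-0.2999) = 0.6643.
C = 5.03 × 0.6643 = 3.34 mg/L.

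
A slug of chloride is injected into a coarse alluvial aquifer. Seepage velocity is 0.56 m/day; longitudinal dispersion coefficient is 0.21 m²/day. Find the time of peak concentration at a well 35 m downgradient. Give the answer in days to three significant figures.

61.8 days

For the 1D instantaneous-source solution, setting ∂C/∂t = 0 at fixed x gives v²t² + 2Dt − x² = 0, so t = (√(D² + v²x²) − D)/v².
√(D² + v²x²) = √(0.21² + 0.56² × 35²) = 19.60; v² = 0.3136.
t = (19.60 − 0.21)/0.3136 = 61.8 days (vs. the pure-advection estimate x/v = 62.5 d).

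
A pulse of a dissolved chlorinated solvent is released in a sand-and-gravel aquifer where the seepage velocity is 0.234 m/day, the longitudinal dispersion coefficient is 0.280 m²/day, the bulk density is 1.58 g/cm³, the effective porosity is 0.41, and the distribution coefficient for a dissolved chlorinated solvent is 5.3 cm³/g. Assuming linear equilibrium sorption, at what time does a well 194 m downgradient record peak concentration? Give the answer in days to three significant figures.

Retardation factor R = 1 + ρ_b·K_d/n = 1 + 1.58 × 5.3/0.41 = 21.42.
Sorption retards both mechanisms: v_R = v/R = 0.01092 m/day, D_R = D/R = 0.01307 m²/day.
Peak time from v_R²t² + 2D_R t − x² = 0: t = (√(D_R² + v_R²x²) − D_R)/v_R².
√(D_R² + v_R²x²) = √(0.01307² + 0.01092² × 194²) = 2.119; v_R² = 0.0001192.
t = (2.119 − 0.01307)/0.0001192 = 17700 days.

17700 days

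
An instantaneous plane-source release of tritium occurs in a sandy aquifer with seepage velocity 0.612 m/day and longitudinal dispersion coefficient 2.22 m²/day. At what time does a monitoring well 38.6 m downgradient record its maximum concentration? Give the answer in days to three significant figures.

For the 1D instantaneous-source solution, setting ∂C/∂t = 0 at fixed x gives v²t² + 2Dt − x² = 0, so t = (√(D² + v²x²) − D)/v².
√(D² + v²x²) = √(2.22² + 0.612² × 38.6²) = 23.73; v² = 0.374544.
t = (23.73 − 2.22)/0.374544 = 57.4 days (vs. the pure-advection estimate x/v = 63.1 d).

57.4 days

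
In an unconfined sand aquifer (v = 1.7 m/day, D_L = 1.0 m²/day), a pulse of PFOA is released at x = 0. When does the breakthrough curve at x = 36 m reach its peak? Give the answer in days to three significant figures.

For the 1D instantaneous-source solution, setting ∂C/∂t = 0 at fixed x gives v²t² + 2Dt − x² = 0, so t = (√(D² + v²x²) − D)/v².
√(D² + v²x²) = √(1.0² + 1.7² × 36²) = 61.21; v² = 2.89.
t = (61.21 − 1.0)/2.89 = 20.8 days (vs. the pure-advection estimate x/v = 21.2 d).

20.8 days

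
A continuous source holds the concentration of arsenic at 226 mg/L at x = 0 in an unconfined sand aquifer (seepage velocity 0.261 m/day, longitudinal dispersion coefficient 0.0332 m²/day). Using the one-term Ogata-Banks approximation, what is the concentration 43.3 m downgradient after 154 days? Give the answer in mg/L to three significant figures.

For a continuous step input, C/C₀ ≈ ½·erfc((x−vt)/(2√(Dt))).
vt = 0.261 × 154 = 40.194 m and 2√(Dt) = 2√(0.0332 × 154) = 4.522 m.
Argument (x−vt)/(2√(Dt)) = (43.3 − 40.194)/4.522 = 0.6869; ½·erfc(0.6869) = 0.1657.
C = 226 × 0.1657 = 37.4 mg/L.

37.4 mg/L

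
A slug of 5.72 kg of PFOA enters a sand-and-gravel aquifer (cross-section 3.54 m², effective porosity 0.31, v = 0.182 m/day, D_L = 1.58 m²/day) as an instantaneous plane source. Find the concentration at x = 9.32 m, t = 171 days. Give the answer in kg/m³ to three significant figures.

For an instantaneous plane source, C(x,t) = M/(n_e·A·√(4πDt)) · exp(−(x−vt)²/(4Dt)), with n_e·A the pore (flow) area.
Plume center vt = 0.182 × 171 = 31.122 m, so the well at 9.32 m is 21.802 m upgradient of the peak.
√(4πDt) = 58.27 m, giving peak height M/(n_e·A·√(4πDt)) = 5.72/(0.31 × 3.54 × 58.27) = 0.08945 kg/m³.
(x−vt)²/(4Dt) = (-21.802)²/(4 × 1.58 × 171) = 0.4398; exp(−0.4398) = 0.6442.
C = 0.08945 × 0.6442 = 0.0576 kg/m³.

0.0576 kg/m³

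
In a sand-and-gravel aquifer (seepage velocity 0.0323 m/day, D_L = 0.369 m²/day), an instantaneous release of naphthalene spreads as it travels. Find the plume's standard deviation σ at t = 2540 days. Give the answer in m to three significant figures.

43.3 m

Dispersive spreading gives a Gaussian with σ² = 2Dt; advection only shifts the center.
σ = √(2 × 0.369 × 2540) = 43.3 m.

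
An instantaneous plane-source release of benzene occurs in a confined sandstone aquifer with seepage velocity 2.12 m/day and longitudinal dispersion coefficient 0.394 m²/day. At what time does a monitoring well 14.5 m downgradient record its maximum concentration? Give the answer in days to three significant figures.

For the 1D instantaneous-source solution, setting ∂C/∂t = 0 at fixed x gives v²t² + 2Dt − x² = 0, so t = (√(D² + v²x²) − D)/v².
√(D² + v²x²) = √(0.394² + 2.12² × 14.5²) = 30.74; v² = 4.4944.
t = (30.74 − 0.394)/4.4944 = 6.75 days (vs. the pure-advection estimate x/v = 6.84 d).

6.75 days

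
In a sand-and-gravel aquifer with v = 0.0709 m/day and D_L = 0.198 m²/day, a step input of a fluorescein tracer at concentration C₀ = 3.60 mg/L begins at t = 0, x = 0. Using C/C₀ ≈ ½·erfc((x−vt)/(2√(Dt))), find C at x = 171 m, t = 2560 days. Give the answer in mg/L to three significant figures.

For a continuous step input, C/C₀ ≈ ½·erfc((x−vt)/(2√(Dt))).
vt = 0.0709 × 2560 = 181.504 m and 2√(Dt) = 2√(0.198 × 2560) = 45.03 m.
Argument (x−vt)/(2√(Dt)) = (171 − 181.504)/45.03 = -0.2333; ½·erfc(-0.2333) = 0.6293.
C = 3.60 × 0.6293 = 2.27 mg/L.

2.27 mg/L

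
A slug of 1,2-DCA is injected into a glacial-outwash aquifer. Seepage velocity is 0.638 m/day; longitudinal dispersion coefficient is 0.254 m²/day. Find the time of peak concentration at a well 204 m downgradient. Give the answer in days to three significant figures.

319 days

For the 1D instantaneous-source solution, setting ∂C/∂t = 0 at fixed x gives v²t² + 2Dt − x² = 0, so t = (√(D² + v²x²) − D)/v².
√(D² + v²x²) = √(0.254² + 0.638² × 204²) = 130.2; v² = 0.407044.
t = (130.2 − 0.254)/0.407044 = 319 days (vs. the pure-advection estimate x/v = 320 d).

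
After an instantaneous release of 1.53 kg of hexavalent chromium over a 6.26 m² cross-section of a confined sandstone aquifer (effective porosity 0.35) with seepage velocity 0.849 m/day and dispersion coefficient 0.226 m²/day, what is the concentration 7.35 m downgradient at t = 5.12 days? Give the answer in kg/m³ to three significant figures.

For an instantaneous plane source, C(x,t) = M/(n_e·A·√(4πDt)) · exp(−(x−vt)²/(4Dt)), with n_e·A the pore (flow) area.
Plume center vt = 0.849 × 5.12 = 4.34688 m, so the well at 7.35 m is 3.00312 m downgradient of the peak.
√(4πDt) = 3.813 m, giving peak height M/(n_e·A·√(4πDt)) = 1.53/(0.35 × 6.26 × 3.813) = 0.1831 kg/m³.
(x−vt)²/(4Dt) = (3.00312)²/(4 × 0.226 × 5.12) = 1.949; exp(−1.949) = 0.1424.
C = 0.1831 × 0.1424 = 0.0261 kg/m³.

0.0261 kg/m³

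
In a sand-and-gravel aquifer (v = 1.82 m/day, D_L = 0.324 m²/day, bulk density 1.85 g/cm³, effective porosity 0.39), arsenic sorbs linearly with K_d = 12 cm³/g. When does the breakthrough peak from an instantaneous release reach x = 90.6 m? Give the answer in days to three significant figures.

Retardation factor R = 1 + ρ_b·K_d/n = 1 + 1.85 × 12/0.39 = 57.92.
Sorption retards both mechanisms: v_R = v/R = 0.03142 m/day, D_R = D/R = 0.005594 m²/day.
Peak time from v_R²t² + 2D_R t − x² = 0: t = (√(D_R² + v_R²x²) − D_R)/v_R².
√(D_R² + v_R²x²) = √(0.005594² + 0.03142² × 90.6²) = 2.847; v_R² = 0.0009872.
t = (2.847 − 0.005594)/0.0009872 = 2880 days.

2880 days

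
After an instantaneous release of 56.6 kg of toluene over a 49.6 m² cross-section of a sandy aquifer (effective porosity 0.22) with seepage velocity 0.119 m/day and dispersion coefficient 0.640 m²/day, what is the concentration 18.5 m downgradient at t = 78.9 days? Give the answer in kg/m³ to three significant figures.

0.137 kg/m³

For an instantaneous plane source, C(x,t) = M/(n_e·A·√(4πDt)) · exp(−(x−vt)²/(4Dt)), with n_e·A the pore (flow) area.
Plume center vt = 0.119 × 78.9 = 9.3891 m, so the well at 18.5 m is 9.1109 m downgradient of the peak.
√(4πDt) = 25.19 m, giving peak height M/(n_e·A·√(4πDt)) = 56.6/(0.22 × 49.6 × 25.19) = 0.2059 kg/m³.
(x−vt)²/(4Dt) = (9.1109)²/(4 × 0.640 × 78.9) = 0.4110; exp(−0.4110) = 0.6630.
C = 0.2059 × 0.6630 = 0.137 kg/m³.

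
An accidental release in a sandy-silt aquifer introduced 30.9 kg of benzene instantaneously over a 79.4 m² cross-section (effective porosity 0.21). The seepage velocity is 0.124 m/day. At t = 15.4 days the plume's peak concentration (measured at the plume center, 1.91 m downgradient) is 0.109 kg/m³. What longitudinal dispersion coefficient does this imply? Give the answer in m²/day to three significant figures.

At the plume center C_max = M/(n_e·A·√(4πDt)), so D = M²/(4πt·(n_e·A·C_max)²).
n_e·A·C_max = 0.21 × 79.4 × 0.109 = 1.817 kg/m.
D = 30.9²/(4π × 15.4 × 1.817²) = 1.49 m²/day.

1.49 m²/day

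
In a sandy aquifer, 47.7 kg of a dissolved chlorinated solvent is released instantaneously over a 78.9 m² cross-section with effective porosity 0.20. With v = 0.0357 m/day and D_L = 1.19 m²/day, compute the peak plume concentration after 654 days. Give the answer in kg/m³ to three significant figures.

The peak of an instantaneous 1D plume sits at x = vt; there the Gaussian factor is 1 and C_max = M/(n_e·A·√(4πDt)), where n_e·A is the pore area the mass is dissolved in.
√(4πDt) = √(4π × 1.19 × 654) = 98.89 m, so C_max = 47.7/(0.20 × 78.9 × 98.89) = 0.0306 kg/m³.

0.0306 kg/m³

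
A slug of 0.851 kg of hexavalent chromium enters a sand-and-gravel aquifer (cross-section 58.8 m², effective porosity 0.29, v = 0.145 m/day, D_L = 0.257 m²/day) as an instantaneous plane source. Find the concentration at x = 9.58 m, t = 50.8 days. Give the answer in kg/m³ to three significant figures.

0.00355 kg/m³

For an instantaneous plane source, C(x,t) = M/(n_e·A·√(4πDt)) · exp(−(x−vt)²/(4Dt)), with n_e·A the pore (flow) area.
Plume center vt = 0.145 × 50.8 = 7.366 m, so the well at 9.58 m is 2.214 m downgradient of the peak.
√(4πDt) = 12.81 m, giving peak height M/(n_e·A·√(4πDt)) = 0.851/(0.29 × 58.8 × 12.81) = 0.003896 kg/m³.
(x−vt)²/(4Dt) = (2.214)²/(4 × 0.257 × 50.8) = 0.09386; exp(−0.09386) = 0.9104.
C = 0.003896 × 0.9104 = 0.00355 kg/m³.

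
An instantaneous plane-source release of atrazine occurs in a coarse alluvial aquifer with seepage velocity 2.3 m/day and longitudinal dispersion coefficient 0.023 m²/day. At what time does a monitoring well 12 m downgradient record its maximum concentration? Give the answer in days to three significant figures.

5.21 days

For the 1D instantaneous-source solution, setting ∂C/∂t = 0 at fixed x gives v²t² + 2Dt − x² = 0, so t = (√(D² + v²x²) − D)/v².
√(D² + v²x²) = √(0.023² + 2.3² × 12²) = 27.60; v² = 5.29.
t = (27.60 − 0.023)/5.29 = 5.21 days (vs. the pure-advection estimate x/v = 5.22 d).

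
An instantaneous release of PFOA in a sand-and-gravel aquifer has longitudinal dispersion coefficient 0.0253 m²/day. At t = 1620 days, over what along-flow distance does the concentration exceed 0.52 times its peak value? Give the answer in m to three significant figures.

The plume is Gaussian with σ = √(2Dt) = √(2 × 0.0253 × 1620) = 9.054 m.
C/C_peak = exp(−Δx²/(2σ²)) = 0.52 ⇒ Δx = σ·√(−2 ln 0.52) = 9.054 × 1.144 = 10.36 m.
Width = 2Δx = 20.7 m.

20.7 m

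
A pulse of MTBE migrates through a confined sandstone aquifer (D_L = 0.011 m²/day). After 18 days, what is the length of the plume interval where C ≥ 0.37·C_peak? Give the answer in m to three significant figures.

The plume is Gaussian with σ = √(2Dt) = √(2 × 0.011 × 18) = 0.6293 m.
C/C_peak = exp(−Δx²/(2σ²)) = 0.37 ⇒ Δx = σ·√(−2 ln 0.37) = 0.6293 × 1.410 = 0.8873 m.
Width = 2Δx = 1.77 m.

1.77 m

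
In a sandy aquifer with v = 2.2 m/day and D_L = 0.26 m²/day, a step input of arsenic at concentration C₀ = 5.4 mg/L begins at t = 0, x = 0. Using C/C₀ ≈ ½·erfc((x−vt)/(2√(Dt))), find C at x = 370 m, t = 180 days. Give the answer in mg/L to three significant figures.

For a continuous step input, C/C₀ ≈ ½·erfc((x−vt)/(2√(Dt))).
vt = 2.2 × 180 = 396 m and 2√(Dt) = 2√(0.26 × 180) = 13.68 m.
Argument (x−vt)/(2√(Dt)) = (370 − 396)/13.68 = -1.901; ½·erfc(-1.901) = 0.9964.
C = 5.4 × 0.9964 = 5.38 mg/L.

5.38 mg/L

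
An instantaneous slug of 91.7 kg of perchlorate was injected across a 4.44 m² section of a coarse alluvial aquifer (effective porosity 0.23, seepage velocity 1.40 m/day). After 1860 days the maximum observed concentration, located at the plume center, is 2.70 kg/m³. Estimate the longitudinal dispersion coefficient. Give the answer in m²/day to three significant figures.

At the plume center C_max = M/(n_e·A·√(4πDt)), so D = M²/(4πt·(n_e·A·C_max)²).
n_e·A·C_max = 0.23 × 4.44 × 2.70 = 2.757 kg/m.
D = 91.7²/(4π × 1860 × 2.757²) = 0.0473 m²/day.

0.0473 m²/day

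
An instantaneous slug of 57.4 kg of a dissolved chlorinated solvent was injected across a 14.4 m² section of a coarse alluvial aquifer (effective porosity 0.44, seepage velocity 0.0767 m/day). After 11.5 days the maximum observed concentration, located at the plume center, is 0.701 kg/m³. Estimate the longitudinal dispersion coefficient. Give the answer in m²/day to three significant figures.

1.16 m²/day

At the plume center C_max = M/(n_e·A·√(4πDt)), so D = M²/(4πt·(n_e·A·C_max)²).
n_e·A·C_max = 0.44 × 14.4 × 0.701 = 4.442 kg/m.
D = 57.4²/(4π × 11.5 × 4.442²) = 1.16 m²/day.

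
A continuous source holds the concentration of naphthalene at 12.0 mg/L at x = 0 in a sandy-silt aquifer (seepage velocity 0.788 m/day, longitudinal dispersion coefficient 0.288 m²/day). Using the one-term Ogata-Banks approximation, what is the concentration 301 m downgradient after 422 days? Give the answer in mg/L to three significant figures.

11.7 mg/L

For a continuous step input, C/C₀ ≈ ½·erfc((x−vt)/(2√(Dt))).
vt = 0.788 × 422 = 332.536 m and 2√(Dt) = 2√(0.288 × 422) = 22.05 m.
Argument (x−vt)/(2√(Dt)) = (301 − 332.536)/22.05 = -1.430; ½·erfc(-1.430) = 0.9784.
C = 12.0 × 0.9784 = 11.7 mg/L.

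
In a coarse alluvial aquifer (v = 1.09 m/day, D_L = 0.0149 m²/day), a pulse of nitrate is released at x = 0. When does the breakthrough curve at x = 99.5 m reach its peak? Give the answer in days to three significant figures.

91.3 days

For the 1D instantaneous-source solution, setting ∂C/∂t = 0 at fixed x gives v²t² + 2Dt − x² = 0, so t = (√(D² + v²x²) − D)/v².
√(D² + v²x²) = √(0.0149² + 1.09² × 99.5²) = 108.5; v² = 1.1881.
t = (108.5 − 0.0149)/1.1881 = 91.3 days (vs. the pure-advection estimate x/v = 91.3 d).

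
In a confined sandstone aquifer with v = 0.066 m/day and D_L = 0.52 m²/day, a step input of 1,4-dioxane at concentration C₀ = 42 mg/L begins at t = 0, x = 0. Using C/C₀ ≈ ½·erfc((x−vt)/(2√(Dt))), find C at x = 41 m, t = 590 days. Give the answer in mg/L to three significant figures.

19.6 mg/L

For a continuous step input, C/C₀ ≈ ½·erfc((x−vt)/(2√(Dt))).
vt = 0.066 × 590 = 38.94 m and 2√(Dt) = 2√(0.52 × 590) = 35.03 m.
Argument (x−vt)/(2√(Dt)) = (41 − 38.94)/35.03 = 0.05881; ½·erfc(0.05881) = 0.4669.
C = 42 × 0.4669 = 19.6 mg/L.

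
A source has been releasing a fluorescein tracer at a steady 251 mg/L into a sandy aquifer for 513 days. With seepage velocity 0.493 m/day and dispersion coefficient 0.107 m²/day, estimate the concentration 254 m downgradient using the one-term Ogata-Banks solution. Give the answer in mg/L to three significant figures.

For a continuous step input, C/C₀ ≈ ½·erfc((x−vt)/(2√(Dt))).
vt = 0.493 × 513 = 252.909 m and 2√(Dt) = 2√(0.107 × 513) = 14.82 m.
Argument (x−vt)/(2√(Dt)) = (254 − 252.909)/14.82 = 0.07362; ½·erfc(0.07362) = 0.4585.
C = 251 × 0.4585 = 115 mg/L.

115 mg/L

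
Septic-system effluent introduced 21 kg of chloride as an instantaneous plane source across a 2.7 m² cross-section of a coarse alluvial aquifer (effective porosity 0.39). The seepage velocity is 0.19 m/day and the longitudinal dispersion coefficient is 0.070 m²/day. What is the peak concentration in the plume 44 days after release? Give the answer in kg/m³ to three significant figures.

3.21 kg/m³

The peak of an instantaneous 1D plume sits at x = vt; there the Gaussian factor is 1 and C_max = M/(n_e·A·√(4πDt)), where n_e·A is the pore area the mass is dissolved in.
√(4πDt) = √(4π × 0.070 × 44) = 6.221 m, so C_max = 21/(0.39 × 2.7 × 6.221) = 3.21 kg/m³.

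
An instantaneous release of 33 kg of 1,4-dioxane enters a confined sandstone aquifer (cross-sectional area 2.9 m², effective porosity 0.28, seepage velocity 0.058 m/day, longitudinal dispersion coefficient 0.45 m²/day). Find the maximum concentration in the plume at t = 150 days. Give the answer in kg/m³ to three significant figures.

1.40 kg/m³

The peak of an instantaneous 1D plume sits at x = vt; there the Gaussian factor is 1 and C_max = M/(n_e·A·√(4πDt)), where n_e·A is the pore area the mass is dissolved in.
√(4πDt) = √(4π × 0.45 × 150) = 29.12 m, so C_max = 33/(0.28 × 2.9 × 29.12) = 1.40 kg/m³.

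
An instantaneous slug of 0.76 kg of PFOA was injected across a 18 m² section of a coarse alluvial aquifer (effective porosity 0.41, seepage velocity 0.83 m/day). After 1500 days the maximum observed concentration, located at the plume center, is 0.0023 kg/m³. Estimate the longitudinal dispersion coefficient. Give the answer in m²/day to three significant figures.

0.106 m²/day

At the plume center C_max = M/(n_e·A·√(4πDt)), so D = M²/(4πt·(n_e·A·C_max)²).
n_e·A·C_max = 0.41 × 18 × 0.0023 = 0.01697 kg/m.
D = 0.76²/(4π × 1500 × 0.01697²) = 0.106 m²/day.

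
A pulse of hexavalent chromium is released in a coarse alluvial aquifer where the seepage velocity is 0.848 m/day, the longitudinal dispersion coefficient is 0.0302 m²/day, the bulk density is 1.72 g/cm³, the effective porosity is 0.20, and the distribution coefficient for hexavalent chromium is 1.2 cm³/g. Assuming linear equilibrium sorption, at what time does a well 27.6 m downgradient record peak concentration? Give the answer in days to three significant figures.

Retardation factor R = 1 + ρ_b·K_d/n = 1 + 1.72 × 1.2/0.20 = 11.32.
Sorption retards both mechanisms: v_R = v/R = 0.07491 m/day, D_R = D/R = 0.002668 m²/day.
Peak time from v_R²t² + 2D_R t − x² = 0: t = (√(D_R² + v_R²x²) − D_R)/v_R².
√(D_R² + v_R²x²) = √(0.002668² + 0.07491² × 27.6²) = 2.068; v_R² = 0.005612.
t = (2.068 − 0.002668)/0.005612 = 368 days.

368 days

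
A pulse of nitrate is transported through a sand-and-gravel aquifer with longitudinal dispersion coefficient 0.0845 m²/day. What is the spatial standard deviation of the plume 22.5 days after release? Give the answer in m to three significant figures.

Dispersive spreading gives a Gaussian with σ² = 2Dt; advection only shifts the center.
σ = √(2 × 0.0845 × 22.5) = 1.95 m.

1.95 m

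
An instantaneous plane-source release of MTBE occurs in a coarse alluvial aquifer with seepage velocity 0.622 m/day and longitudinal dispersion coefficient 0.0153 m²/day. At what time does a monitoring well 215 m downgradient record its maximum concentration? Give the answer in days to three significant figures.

For the 1D instantaneous-source solution, setting ∂C/∂t = 0 at fixed x gives v²t² + 2Dt − x² = 0, so t = (√(D² + v²x²) − D)/v².
√(D² + v²x²) = √(0.0153² + 0.622² × 215²) = 133.7; v² = 0.386884.
t = (133.7 − 0.0153)/0.386884 = 346 days (vs. the pure-advection estimate x/v = 346 d).

346 days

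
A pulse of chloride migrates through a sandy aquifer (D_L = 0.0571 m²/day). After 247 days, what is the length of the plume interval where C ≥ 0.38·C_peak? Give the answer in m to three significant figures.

The plume is Gaussian with σ = √(2Dt) = √(2 × 0.0571 × 247) = 5.311 m.
C/C_peak = exp(−Δx²/(2σ²)) = 0.38 ⇒ Δx = σ·√(−2 ln 0.38) = 5.311 × 1.391 = 7.388 m.
Width = 2Δx = 14.8 m.

14.8 m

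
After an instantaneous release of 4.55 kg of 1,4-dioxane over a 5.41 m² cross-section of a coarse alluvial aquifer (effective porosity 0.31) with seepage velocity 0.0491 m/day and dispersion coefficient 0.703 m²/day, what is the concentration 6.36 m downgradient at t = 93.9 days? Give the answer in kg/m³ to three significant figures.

0.0931 kg/m³

For an instantaneous plane source, C(x,t) = M/(n_e·A·√(4πDt)) · exp(−(x−vt)²/(4Dt)), with n_e·A the pore (flow) area.
Plume center vt = 0.0491 × 93.9 = 4.61049 m, so the well at 6.36 m is 1.74951 m downgradient of the peak.
√(4πDt) = 28.80 m, giving peak height M/(n_e·A·√(4πDt)) = 4.55/(0.31 × 5.41 × 28.80) = 0.09420 kg/m³.
(x−vt)²/(4Dt) = (1.74951)²/(4 × 0.703 × 93.9) = 0.01159; exp(−0.01159) = 0.9885.
C = 0.09420 × 0.9885 = 0.0931 kg/m³.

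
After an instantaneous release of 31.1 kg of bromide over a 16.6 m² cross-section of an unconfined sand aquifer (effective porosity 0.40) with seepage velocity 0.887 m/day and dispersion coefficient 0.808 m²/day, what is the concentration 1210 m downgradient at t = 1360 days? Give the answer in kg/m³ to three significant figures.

0.0397 kg/m³

For an instantaneous plane source, C(x,t) = M/(n_e·A·√(4πDt)) · exp(−(x−vt)²/(4Dt)), with n_e·A the pore (flow) area.
Plume center vt = 0.887 × 1360 = 1206.32 m, so the well at 1210 m is 3.68 m downgradient of the peak.
√(4πDt) = 117.5 m, giving peak height M/(n_e·A·√(4πDt)) = 31.1/(0.40 × 16.6 × 117.5) = 0.03986 kg/m³.
(x−vt)²/(4Dt) = (3.68)²/(4 × 0.808 × 1360) = 0.003081; exp(−0.003081) = 0.9969.
C = 0.03986 × 0.9969 = 0.0397 kg/m³.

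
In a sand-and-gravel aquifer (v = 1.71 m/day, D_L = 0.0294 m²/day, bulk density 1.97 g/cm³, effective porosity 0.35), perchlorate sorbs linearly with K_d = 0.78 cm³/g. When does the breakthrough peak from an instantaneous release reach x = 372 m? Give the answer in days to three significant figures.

Retardation factor R = 1 + ρ_b·K_d/n = 1 + 1.97 × 0.78/0.35 = 5.390.
Sorption retards both mechanisms: v_R = v/R = 0.3173 m/day, D_R = D/R = 0.005455 m²/day.
Peak time from v_R²t² + 2D_R t − x² = 0: t = (√(D_R² + v_R²x²) − D_R)/v_R².
√(D_R² + v_R²x²) = √(0.005455² + 0.3173² × 372²) = 118.0; v_R² = 0.1007.
t = (118.0 − 0.005455)/0.1007 = 1170 days.

1170 days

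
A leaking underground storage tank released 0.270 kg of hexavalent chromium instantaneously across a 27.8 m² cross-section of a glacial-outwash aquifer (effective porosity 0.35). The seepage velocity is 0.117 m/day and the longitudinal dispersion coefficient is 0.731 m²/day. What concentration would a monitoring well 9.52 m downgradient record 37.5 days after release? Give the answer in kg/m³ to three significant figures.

0.00118 kg/m³

For an instantaneous plane source, C(x,t) = M/(n_e·A·√(4πDt)) · exp(−(x−vt)²/(4Dt)), with n_e·A the pore (flow) area.
Plume center vt = 0.117 × 37.5 = 4.3875 m, so the well at 9.52 m is 5.1325 m downgradient of the peak.
√(4πDt) = 18.56 m, giving peak height M/(n_e·A·√(4πDt)) = 0.270/(0.35 × 27.8 × 18.56) = 0.001495 kg/m³.
(x−vt)²/(4Dt) = (5.1325)²/(4 × 0.731 × 37.5) = 0.2402; exp(−0.2402) = 0.7865.
C = 0.001495 × 0.7865 = 0.00118 kg/m³.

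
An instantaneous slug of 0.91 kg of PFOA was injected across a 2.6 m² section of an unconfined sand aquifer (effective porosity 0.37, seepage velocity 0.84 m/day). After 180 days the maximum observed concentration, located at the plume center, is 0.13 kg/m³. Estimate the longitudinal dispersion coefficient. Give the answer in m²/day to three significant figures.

0.0234 m²/day

At the plume center C_max = M/(n_e·A·√(4πDt)), so D = M²/(4πt·(n_e·A·C_max)²).
n_e·A·C_max = 0.37 × 2.6 × 0.13 = 0.1251 kg/m.
D = 0.91²/(4π × 180 × 0.1251²) = 0.0234 m²/day.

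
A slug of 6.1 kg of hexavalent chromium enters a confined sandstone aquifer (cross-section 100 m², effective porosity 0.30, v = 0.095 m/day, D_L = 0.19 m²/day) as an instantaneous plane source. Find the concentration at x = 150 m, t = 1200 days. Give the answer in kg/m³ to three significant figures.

0.000917 kg/m³

For an instantaneous plane source, C(x,t) = M/(n_e·A·√(4πDt)) · exp(−(x−vt)²/(4Dt)), with n_e·A the pore (flow) area.
Plume center vt = 0.095 × 1200 = 114 m, so the well at 150 m is 36 m downgradient of the peak.
√(4πDt) = 53.53 m, giving peak height M/(n_e·A·√(4πDt)) = 6.1/(0.30 × 100 × 53.53) = 0.003798 kg/m³.
(x−vt)²/(4Dt) = (36)²/(4 × 0.19 × 1200) = 1.421; exp(−1.421) = 0.2415.
C = 0.003798 × 0.2415 = 0.000917 kg/m³.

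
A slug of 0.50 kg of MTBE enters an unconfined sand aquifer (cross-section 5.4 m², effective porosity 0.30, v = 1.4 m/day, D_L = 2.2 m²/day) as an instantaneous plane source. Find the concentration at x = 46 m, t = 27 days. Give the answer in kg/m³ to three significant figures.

0.00851 kg/m³

For an instantaneous plane source, C(x,t) = M/(n_e·A·√(4πDt)) · exp(−(x−vt)²/(4Dt)), with n_e·A the pore (flow) area.
Plume center vt = 1.4 × 27 = 37.8 m, so the well at 46 m is 8.2 m downgradient of the peak.
√(4πDt) = 27.32 m, giving peak height M/(n_e·A·√(4πDt)) = 0.50/(0.30 × 5.4 × 27.32) = 0.01130 kg/m³.
(x−vt)²/(4Dt) = (8.2)²/(4 × 2.2 × 27) = 0.2830; exp(−0.2830) = 0.7535.
C = 0.01130 × 0.7535 = 0.00851 kg/m³.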